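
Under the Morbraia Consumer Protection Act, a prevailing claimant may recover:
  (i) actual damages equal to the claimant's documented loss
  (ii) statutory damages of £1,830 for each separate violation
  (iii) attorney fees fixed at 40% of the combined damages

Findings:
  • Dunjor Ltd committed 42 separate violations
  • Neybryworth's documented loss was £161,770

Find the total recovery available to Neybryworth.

£334,082

Statutory damages: 42 × £1,830 = £76,860
Combined damages: £161,770 + £76,860 = £238,630
Attorney fees: 40% of £238,630 = £95,452
Total recovery: £238,630 + £95,452 = £334,082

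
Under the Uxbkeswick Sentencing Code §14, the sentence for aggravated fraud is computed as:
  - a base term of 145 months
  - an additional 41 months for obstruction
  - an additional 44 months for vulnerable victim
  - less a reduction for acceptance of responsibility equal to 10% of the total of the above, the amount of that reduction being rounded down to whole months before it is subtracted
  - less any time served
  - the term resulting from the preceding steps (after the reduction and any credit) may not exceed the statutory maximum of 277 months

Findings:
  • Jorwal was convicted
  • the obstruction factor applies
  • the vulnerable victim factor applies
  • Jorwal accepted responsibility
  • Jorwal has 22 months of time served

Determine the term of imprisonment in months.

185 months

Obstruction enhancement: +41 months
Vulnerable victim enhancement: +44 months
Adjusted term: 145 months + 41 months + 44 months = 230 months
Acceptance of responsibility reduction: 10% of 230 months = 23 months (rounded down)
After reduction: 230 − 23 = 207 months
Less time served: 207 months − 22 months = 185 months
Cap at 277 months: 185 months is within the cap, no reduction.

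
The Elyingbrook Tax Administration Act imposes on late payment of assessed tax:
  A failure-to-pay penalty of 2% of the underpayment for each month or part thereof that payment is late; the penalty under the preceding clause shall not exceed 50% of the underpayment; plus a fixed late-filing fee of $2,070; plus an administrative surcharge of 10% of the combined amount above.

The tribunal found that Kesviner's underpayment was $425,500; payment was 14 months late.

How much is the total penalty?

$133,331

Accrued rate: 2% × 14 = 28%, capped at 50% → 28%
Failure-to-pay penalty: 28% of $425,500 = $119,140
Penalty before surcharge: $119,140 + $2,070 = $121,210
Administrative surcharge: 10% of $121,210 = $12,121
Total penalty: $121,210 + $12,121 = $133,331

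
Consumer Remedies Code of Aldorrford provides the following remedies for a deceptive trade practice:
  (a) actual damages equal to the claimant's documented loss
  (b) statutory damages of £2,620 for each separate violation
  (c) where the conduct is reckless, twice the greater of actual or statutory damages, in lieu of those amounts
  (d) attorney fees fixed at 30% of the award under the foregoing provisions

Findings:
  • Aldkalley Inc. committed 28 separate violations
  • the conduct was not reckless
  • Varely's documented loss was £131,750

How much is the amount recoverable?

£266,643

Statutory damages: 28 × £2,620 = £73,360
Conduct not reckless: the in-lieu enhancement does not apply.
Actual plus statutory damages: £131,750 + £73,360 = £205,110
Attorney fees: 30% of £205,110 = £61,533
Total recovery: £205,110 + £61,533 = £266,643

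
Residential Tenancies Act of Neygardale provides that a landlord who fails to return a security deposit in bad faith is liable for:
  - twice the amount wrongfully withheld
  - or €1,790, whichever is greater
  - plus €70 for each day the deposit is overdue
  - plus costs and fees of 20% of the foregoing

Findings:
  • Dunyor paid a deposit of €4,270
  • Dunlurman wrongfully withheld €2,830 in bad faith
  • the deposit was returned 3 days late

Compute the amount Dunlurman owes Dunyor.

€7,044

Doubled: 2 × €2,830 = €5,660
Minimum €1,790: €5,660 meets the minimum, no increase.
Late-return penalty: 3 × €70 = €210
Damages plus late penalty: €5,660 + €210 = €5,870
Costs and fees: 20% of €5,870 = €1,174
Total recovery: €5,870 + €1,174 = €7,044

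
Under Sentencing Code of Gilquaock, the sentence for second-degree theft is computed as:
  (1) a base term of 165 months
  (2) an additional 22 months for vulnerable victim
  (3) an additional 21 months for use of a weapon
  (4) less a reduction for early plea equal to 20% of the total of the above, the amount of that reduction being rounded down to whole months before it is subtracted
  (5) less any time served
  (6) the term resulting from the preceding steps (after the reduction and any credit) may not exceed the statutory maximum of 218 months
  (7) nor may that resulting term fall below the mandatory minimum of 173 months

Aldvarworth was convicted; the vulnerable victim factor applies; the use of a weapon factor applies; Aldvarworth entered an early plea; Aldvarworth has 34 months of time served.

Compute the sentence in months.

173 months

Vulnerable victim enhancement: +22 months
Use of a weapon enhancement: +21 months
Adjusted term: 165 months + 22 months + 21 months = 208 months
Early plea reduction: 20% of 208 months = 41 months (rounded down)
After reduction: 208 − 41 = 167 months
Less time served: 167 months − 34 months = 133 months
Cap at 218 months: 133 months is within the cap, no reduction.
Minimum 173 months: 133 months is below the minimum → 173 months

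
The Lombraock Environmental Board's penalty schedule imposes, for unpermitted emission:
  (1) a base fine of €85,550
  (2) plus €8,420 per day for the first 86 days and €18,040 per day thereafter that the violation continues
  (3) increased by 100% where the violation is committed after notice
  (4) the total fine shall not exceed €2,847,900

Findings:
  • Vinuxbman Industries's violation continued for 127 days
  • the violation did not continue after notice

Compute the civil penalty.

€1,549,310

First 86 days: 86 × €8,420 = €724,120
Remaining days: (127 − 86) × €18,040 = €739,640
Per-day component: €724,120 + €739,640 = €1,463,760
Base plus per-day: €85,550 + €1,463,760 = €1,549,310
The violation did not continue after notice: no 100% increase.
Cap at €2,847,900: €1,549,310 is within the cap, no reduction.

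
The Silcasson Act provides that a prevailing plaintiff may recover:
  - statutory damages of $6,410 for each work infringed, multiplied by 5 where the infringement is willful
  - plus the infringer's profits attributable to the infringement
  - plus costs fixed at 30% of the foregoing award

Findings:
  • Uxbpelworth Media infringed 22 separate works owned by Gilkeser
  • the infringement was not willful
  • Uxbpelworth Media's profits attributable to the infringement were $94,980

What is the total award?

Statutory damages: 22 × $6,410 = $141,020
Infringement not willful: no ×5 enhancement.
Combined award: $141,020 + $94,980 = $236,000
Costs: 30% of $236,000 = $70,800
Award plus costs: $236,000 + $70,800 = $306,800

$306,800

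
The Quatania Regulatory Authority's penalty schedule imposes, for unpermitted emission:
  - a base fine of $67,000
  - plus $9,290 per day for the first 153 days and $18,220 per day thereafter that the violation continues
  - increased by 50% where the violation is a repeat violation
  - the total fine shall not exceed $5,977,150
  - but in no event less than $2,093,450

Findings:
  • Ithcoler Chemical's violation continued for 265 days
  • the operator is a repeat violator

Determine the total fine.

First 153 days: 153 × $9,290 = $1,421,370
Remaining days: (265 − 153) × $18,220 = $2,040,640
Per-day component: $1,421,370 + $2,040,640 = $3,462,010
Base plus per-day: $67,000 + $3,462,010 = $3,529,010
Enhancement: 50% of $3,529,010 = $1,764,505
Enhanced fine: $3,529,010 + $1,764,505 = $5,293,515
Cap at $5,977,150: $5,293,515 is within the cap, no reduction.
Minimum $2,093,450: $5,293,515 meets the minimum, no increase.

$5,293,515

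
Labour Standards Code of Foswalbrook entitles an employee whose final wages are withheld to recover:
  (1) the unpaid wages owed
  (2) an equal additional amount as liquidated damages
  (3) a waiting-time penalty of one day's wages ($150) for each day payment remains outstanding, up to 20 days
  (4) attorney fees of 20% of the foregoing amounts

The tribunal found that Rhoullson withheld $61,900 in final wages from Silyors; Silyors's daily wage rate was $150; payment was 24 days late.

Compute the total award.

Total award: $152,160

Liquidated damages (equal amount): $61,900
Penalty days: min(24, 20) = 20
Waiting-time penalty: 20 × $150 = $3,000
Subtotal: $61,900 + $61,900 + $3,000 = $126,800
Attorney fees: 20% of $126,800 = $25,360
Total award: $126,800 + $25,360 = $152,160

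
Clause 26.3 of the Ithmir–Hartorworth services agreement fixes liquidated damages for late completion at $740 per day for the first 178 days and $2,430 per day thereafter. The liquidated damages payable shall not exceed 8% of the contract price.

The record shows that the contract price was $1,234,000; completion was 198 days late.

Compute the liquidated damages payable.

First 178 days: 178 × $740 = $131,720
Remaining days: (198 − 178) × $2,430 = $48,600
Accrued per-day damages: $131,720 + $48,600 = $180,320
Cap: 8% of $1,234,000 = $98,720
Cap at $98,720: $180,320 exceeds the cap → $98,720

$98,720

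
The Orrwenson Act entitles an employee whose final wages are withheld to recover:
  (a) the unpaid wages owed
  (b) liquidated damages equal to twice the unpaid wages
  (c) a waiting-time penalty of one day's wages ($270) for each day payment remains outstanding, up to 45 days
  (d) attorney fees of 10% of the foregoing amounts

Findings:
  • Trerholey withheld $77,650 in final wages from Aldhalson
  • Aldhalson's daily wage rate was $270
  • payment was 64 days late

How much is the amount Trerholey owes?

$269,610

Doubled: 2 × $77,650 = $155,300
Penalty days: min(64, 45) = 45
Waiting-time penalty: 45 × $270 = $12,150
Subtotal: $77,650 + $155,300 + $12,150 = $245,100
Attorney fees: 10% of $245,100 = $24,510
Total award: $245,100 + $24,510 = $269,610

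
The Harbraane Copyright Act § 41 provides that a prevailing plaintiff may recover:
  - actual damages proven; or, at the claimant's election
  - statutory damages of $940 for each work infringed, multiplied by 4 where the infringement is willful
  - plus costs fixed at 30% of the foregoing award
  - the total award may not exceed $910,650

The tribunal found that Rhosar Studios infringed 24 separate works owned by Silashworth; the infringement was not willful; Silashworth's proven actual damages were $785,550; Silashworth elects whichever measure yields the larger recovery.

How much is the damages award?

Statutory damages: 24 × $940 = $22,560
Infringement not willful: no ×4 enhancement.
Greater of actual damages ($785,550) or statutory damages ($22,560): $785,550
Costs: 30% of $785,550 = $235,665
Award plus costs: $785,550 + $235,665 = $1,021,215
Cap at $910,650: $1,021,215 exceeds the cap → $910,650

$910,650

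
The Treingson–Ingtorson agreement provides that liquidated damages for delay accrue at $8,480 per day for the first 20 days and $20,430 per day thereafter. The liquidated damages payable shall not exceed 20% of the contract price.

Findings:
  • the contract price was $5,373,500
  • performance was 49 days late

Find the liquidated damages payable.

First 20 days: 20 × $8,480 = $169,600
Remaining days: (49 − 20) × $20,430 = $592,470
Accrued per-day damages: $169,600 + $592,470 = $762,070
Cap: 20% of $5,373,500 = $1,074,700
Cap at $1,074,700: $762,070 is within the cap, no reduction.

$762,070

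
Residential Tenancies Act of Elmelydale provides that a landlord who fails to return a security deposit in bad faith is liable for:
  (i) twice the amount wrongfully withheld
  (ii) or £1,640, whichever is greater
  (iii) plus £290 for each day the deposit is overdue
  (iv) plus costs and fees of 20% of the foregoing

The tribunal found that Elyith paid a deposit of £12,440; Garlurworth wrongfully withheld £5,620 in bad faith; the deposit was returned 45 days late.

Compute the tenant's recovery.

£29,148

Doubled: 2 × £5,620 = £11,240
Minimum £1,640: £11,240 meets the minimum, no increase.
Late-return penalty: 45 × £290 = £13,050
Damages plus late penalty: £11,240 + £13,050 = £24,290
Costs and fees: 20% of £24,290 = £4,858
Total recovery: £24,290 + £4,858 = £29,148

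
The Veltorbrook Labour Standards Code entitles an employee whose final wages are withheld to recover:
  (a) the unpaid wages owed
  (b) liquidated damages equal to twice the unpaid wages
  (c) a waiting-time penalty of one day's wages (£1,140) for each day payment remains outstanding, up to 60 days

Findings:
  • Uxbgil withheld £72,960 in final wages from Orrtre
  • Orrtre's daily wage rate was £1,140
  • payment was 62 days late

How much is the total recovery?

Doubled: 2 × £72,960 = £145,920
Penalty days: min(62, 60) = 60
Waiting-time penalty: 60 × £1,140 = £68,400
Total award: £72,960 + £145,920 + £68,400 = £287,280

£287,280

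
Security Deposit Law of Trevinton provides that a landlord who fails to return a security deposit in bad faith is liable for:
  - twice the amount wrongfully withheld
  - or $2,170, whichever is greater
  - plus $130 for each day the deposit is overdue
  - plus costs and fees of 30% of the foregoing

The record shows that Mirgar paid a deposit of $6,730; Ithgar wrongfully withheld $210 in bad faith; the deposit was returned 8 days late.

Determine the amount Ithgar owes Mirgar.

$4,173

Doubled: 2 × $210 = $420
Minimum $2,170: $420 is below the minimum → $2,170
Late-return penalty: 8 × $130 = $1,040
Damages plus late penalty: $2,170 + $1,040 = $3,210
Costs and fees: 30% of $3,210 = $963
Total recovery: $3,210 + $963 = $4,173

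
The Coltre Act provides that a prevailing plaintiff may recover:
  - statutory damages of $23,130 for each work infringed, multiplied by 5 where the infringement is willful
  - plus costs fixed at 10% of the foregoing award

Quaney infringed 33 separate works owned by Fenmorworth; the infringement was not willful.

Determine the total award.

Statutory damages: 33 × $23,130 = $763,290
Infringement not willful: no ×5 enhancement.
Costs: 10% of $763,290 = $76,329
Award plus costs: $763,290 + $76,329 = $839,619

$839,619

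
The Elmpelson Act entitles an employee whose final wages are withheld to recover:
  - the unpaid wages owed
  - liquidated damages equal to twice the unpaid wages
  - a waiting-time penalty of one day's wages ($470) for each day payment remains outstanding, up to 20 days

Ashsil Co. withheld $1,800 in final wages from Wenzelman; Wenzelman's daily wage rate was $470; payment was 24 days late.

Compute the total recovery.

Doubled: 2 × $1,800 = $3,600
Penalty days: min(24, 20) = 20
Waiting-time penalty: 20 × $470 = $9,400
Total award: $1,800 + $3,600 + $9,400 = $14,800

Total award: $14,800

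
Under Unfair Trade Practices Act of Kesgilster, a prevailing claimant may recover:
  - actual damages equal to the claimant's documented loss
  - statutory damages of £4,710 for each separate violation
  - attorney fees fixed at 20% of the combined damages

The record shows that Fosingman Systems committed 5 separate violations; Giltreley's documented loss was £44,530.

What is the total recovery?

£81,696

Statutory damages: 5 × £4,710 = £23,550
Combined damages: £44,530 + £23,550 = £68,080
Attorney fees: 20% of £68,080 = £13,616
Total recovery: £68,080 + £13,616 = £81,696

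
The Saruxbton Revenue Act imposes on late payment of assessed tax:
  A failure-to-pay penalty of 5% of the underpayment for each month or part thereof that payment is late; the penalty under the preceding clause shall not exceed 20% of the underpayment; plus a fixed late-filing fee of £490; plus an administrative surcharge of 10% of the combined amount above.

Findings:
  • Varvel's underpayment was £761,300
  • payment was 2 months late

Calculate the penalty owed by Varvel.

£84,282

Accrued rate: 5% × 2 = 10%, capped at 20% → 10%
Failure-to-pay penalty: 10% of £761,300 = £76,130
Penalty before surcharge: £76,130 + £490 = £76,620
Administrative surcharge: 10% of £76,620 = £7,662
Total penalty: £76,620 + £7,662 = £84,282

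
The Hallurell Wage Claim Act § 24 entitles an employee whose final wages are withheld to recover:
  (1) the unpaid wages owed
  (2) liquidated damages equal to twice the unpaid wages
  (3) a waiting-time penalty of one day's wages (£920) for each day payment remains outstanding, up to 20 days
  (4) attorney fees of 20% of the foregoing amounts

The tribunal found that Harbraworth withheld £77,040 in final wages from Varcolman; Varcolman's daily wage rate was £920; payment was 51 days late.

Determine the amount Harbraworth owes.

Doubled: 2 × £77,040 = £154,080
Penalty days: min(51, 20) = 20
Waiting-time penalty: 20 × £920 = £18,400
Subtotal: £77,040 + £154,080 + £18,400 = £249,520
Attorney fees: 20% of £249,520 = £49,904
Total award: £249,520 + £49,904 = £299,424

£299,424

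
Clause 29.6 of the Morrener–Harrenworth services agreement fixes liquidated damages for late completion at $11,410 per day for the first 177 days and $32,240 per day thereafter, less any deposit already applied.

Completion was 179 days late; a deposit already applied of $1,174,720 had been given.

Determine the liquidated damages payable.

First 177 days: 177 × $11,410 = $2,019,570
Remaining days: (179 − 177) × $32,240 = $64,480
Accrued per-day damages: $2,019,570 + $64,480 = $2,084,050
Less deposit already applied: $2,084,050 − $1,174,720 = $909,330

$909,330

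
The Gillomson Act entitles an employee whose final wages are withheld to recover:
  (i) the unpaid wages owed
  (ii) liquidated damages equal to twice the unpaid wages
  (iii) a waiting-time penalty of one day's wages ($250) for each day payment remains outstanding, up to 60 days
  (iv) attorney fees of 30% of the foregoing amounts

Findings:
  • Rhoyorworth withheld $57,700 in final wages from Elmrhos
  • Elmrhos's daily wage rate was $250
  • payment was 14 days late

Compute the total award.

$229,580

Doubled: 2 × $57,700 = $115,400
Penalty days: min(14, 60) = 14
Waiting-time penalty: 14 × $250 = $3,500
Subtotal: $57,700 + $115,400 + $3,500 = $176,600
Attorney fees: 30% of $176,600 = $52,980
Total award: $176,600 + $52,980 = $229,580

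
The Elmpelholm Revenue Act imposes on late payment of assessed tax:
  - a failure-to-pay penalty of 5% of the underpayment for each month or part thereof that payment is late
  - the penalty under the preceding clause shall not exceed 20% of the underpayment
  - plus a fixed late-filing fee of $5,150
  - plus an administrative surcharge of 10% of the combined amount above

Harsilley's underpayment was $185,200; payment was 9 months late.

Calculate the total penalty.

Penalty: $46,409

Accrued rate: 5% × 9 = 45%, capped at 20% → 20%
Failure-to-pay penalty: 20% of $185,200 = $37,040
Penalty before surcharge: $37,040 + $5,150 = $42,190
Administrative surcharge: 10% of $42,190 = $4,219
Total penalty: $42,190 + $4,219 = $46,409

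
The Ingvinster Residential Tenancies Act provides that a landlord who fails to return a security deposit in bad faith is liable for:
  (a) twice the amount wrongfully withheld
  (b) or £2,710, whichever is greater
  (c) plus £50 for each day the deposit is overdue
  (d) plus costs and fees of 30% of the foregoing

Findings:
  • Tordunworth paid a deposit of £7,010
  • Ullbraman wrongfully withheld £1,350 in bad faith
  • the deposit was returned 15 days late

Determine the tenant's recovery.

Doubled: 2 × £1,350 = £2,700
Minimum £2,710: £2,700 is below the minimum → £2,710
Late-return penalty: 15 × £50 = £750
Damages plus late penalty: £2,710 + £750 = £3,460
Costs and fees: 30% of £3,460 = £1,038
Total recovery: £3,460 + £1,038 = £4,498

£4,498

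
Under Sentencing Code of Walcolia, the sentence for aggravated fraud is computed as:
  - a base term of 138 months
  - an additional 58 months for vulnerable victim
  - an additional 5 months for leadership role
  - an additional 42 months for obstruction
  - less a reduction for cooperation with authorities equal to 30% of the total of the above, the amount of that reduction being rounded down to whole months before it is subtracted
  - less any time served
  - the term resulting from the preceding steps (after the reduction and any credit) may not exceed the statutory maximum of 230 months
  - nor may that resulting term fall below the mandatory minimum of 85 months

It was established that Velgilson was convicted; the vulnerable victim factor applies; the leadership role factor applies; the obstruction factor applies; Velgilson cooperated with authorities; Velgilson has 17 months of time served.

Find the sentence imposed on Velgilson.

Vulnerable victim enhancement: +58 months
Leadership role enhancement: +5 months
Obstruction enhancement: +42 months
Adjusted term: 138 months + 58 months + 5 months + 42 months = 243 months
Cooperation with authorities reduction: 30% of 243 months = 72 months (rounded down)
After reduction: 243 − 72 = 171 months
Less time served: 171 months − 17 months = 154 months
Cap at 230 months: 154 months is within the cap, no reduction.
Minimum 85 months: 154 months meets the minimum, no increase.

154 months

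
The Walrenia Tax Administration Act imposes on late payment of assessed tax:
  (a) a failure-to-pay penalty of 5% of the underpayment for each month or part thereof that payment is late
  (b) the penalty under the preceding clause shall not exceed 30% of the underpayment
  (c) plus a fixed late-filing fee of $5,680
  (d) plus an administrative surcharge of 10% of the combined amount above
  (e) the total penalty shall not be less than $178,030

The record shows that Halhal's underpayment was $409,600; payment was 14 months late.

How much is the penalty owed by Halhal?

Accrued rate: 5% × 14 = 70%, capped at 30% → 30%
Failure-to-pay penalty: 30% of $409,600 = $122,880
Penalty before surcharge: $122,880 + $5,680 = $128,560
Administrative surcharge: 10% of $128,560 = $12,856
Total penalty: $128,560 + $12,856 = $141,416
Minimum $178,030: $141,416 is below the minimum → $178,030

$178,030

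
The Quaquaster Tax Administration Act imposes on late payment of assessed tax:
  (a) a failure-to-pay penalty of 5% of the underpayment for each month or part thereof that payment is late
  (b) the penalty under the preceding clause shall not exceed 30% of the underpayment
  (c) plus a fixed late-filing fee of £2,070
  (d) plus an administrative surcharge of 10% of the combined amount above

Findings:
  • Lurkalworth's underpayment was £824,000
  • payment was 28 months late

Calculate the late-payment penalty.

Accrued rate: 5% × 28 = 140%, capped at 30% → 30%
Failure-to-pay penalty: 30% of £824,000 = £247,200
Penalty before surcharge: £247,200 + £2,070 = £249,270
Administrative surcharge: 10% of £249,270 = £24,927
Total penalty: £249,270 + £24,927 = £274,197

£274,197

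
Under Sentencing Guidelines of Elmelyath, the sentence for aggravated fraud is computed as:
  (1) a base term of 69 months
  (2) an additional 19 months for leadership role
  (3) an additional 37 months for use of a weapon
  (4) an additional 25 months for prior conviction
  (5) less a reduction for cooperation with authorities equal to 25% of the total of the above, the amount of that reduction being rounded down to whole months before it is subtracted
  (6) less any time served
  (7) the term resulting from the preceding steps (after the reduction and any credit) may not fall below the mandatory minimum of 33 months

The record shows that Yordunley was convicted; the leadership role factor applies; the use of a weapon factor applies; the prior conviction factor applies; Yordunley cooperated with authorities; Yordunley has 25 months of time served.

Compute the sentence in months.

Sentence: 88 months

Leadership role enhancement: +19 months
Use of a weapon enhancement: +37 months
Prior conviction enhancement: +25 months
Adjusted term: 69 months + 19 months + 37 months + 25 months = 150 months
Cooperation with authorities reduction: 25% of 150 months = 37 months (rounded down)
After reduction: 150 − 37 = 113 months
Less time served: 113 months − 25 months = 88 months
Minimum 33 months: 88 months meets the minimum, no increase.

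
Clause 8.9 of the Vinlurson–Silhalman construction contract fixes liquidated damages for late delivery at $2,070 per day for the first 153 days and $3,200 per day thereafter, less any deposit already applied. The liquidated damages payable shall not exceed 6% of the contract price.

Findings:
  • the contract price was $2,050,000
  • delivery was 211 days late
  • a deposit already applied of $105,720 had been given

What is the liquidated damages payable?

First 153 days: 153 × $2,070 = $316,710
Remaining days: (211 − 153) × $3,200 = $185,600
Accrued per-day damages: $316,710 + $185,600 = $502,310
Less deposit already applied: $502,310 − $105,720 = $396,590
Cap: 6% of $2,050,000 = $123,000
Cap at $123,000: $396,590 exceeds the cap → $123,000

$123,000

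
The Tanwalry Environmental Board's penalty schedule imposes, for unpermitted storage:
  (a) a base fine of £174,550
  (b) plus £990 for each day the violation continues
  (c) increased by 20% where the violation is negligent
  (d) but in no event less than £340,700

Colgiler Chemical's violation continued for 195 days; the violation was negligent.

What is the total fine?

Per-day component: 195 × £990 = £193,050
Base plus per-day: £174,550 + £193,050 = £367,600
Enhancement: 20% of £367,600 = £73,520
Enhanced fine: £367,600 + £73,520 = £441,120
Minimum £340,700: £441,120 meets the minimum, no increase.

£441,120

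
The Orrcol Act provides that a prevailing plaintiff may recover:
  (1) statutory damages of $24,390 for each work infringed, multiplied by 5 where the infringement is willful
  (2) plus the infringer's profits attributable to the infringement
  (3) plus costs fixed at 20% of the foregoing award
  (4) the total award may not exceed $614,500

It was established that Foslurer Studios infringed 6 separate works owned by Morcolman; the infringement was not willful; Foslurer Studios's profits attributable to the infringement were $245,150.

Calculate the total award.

Statutory damages: 6 × $24,390 = $146,340
Infringement not willful: no ×5 enhancement.
Combined award: $146,340 + $245,150 = $391,490
Costs: 20% of $391,490 = $78,298
Award plus costs: $391,490 + $78,298 = $469,788
Cap at $614,500: $469,788 is within the cap, no reduction.

$469,788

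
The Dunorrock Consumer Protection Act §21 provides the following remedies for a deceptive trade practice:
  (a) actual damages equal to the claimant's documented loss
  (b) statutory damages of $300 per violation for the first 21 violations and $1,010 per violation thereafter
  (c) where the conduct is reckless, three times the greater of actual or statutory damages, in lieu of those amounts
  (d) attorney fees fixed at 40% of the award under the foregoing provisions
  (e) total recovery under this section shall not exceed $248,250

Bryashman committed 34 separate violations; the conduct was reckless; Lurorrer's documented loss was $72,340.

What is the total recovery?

$248,250

First 21 violations: 21 × $300 = $6,300
Remaining violations: (34 − 21) × $1,010 = $13,130
Statutory damages: $6,300 + $13,130 = $19,430
Greater of actual damages ($72,340) or statutory damages ($19,430): $72,340
Trebled: 3 × $72,340 = $217,020
Attorney fees: 40% of $217,020 = $86,808
Total before cap: $217,020 + $86,808 = $303,828
Cap at $248,250: $303,828 exceeds the cap → $248,250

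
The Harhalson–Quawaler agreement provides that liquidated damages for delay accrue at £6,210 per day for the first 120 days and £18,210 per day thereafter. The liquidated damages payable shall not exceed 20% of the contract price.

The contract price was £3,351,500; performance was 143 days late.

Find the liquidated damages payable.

£670,300

First 120 days: 120 × £6,210 = £745,200
Remaining days: (143 − 120) × £18,210 = £418,830
Accrued per-day damages: £745,200 + £418,830 = £1,164,030
Cap: 20% of £3,351,500 = £670,300
Cap at £670,300: £1,164,030 exceeds the cap → £670,300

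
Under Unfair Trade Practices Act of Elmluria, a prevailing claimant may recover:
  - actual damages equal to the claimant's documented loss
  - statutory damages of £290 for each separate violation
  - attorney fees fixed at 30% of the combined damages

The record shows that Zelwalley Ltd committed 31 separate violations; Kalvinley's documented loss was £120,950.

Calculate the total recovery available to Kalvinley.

£168,922

Statutory damages: 31 × £290 = £8,990
Combined damages: £120,950 + £8,990 = £129,940
Attorney fees: 30% of £129,940 = £38,982
Total recovery: £129,940 + £38,982 = £168,922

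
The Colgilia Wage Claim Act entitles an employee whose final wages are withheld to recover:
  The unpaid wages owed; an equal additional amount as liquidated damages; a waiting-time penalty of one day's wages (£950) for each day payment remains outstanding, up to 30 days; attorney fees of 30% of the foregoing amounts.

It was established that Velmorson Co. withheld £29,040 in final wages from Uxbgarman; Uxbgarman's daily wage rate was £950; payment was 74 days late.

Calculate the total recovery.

Liquidated damages (equal amount): £29,040
Penalty days: min(74, 30) = 30
Waiting-time penalty: 30 × £950 = £28,500
Subtotal: £29,040 + £29,040 + £28,500 = £86,580
Attorney fees: 30% of £86,580 = £25,974
Total award: £86,580 + £25,974 = £112,554

£112,554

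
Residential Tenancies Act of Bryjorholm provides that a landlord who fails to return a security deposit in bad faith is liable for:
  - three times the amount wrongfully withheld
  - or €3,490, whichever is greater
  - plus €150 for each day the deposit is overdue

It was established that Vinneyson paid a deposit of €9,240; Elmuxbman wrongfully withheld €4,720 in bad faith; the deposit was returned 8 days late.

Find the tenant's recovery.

Trebled: 3 × €4,720 = €14,160
Minimum €3,490: €14,160 meets the minimum, no increase.
Late-return penalty: 8 × €150 = €1,200
Damages plus late penalty: €14,160 + €1,200 = €15,360

Recovery: €15,360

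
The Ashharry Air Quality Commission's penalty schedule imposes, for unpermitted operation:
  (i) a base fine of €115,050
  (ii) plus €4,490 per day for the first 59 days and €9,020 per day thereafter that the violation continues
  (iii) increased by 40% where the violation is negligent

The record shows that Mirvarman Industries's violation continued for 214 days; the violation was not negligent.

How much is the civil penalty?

€1,778,060

First 59 days: 59 × €4,490 = €264,910
Remaining days: (214 − 59) × €9,020 = €1,398,100
Per-day component: €264,910 + €1,398,100 = €1,663,010
Base plus per-day: €115,050 + €1,663,010 = €1,778,060
The violation was not negligent: no 40% increase.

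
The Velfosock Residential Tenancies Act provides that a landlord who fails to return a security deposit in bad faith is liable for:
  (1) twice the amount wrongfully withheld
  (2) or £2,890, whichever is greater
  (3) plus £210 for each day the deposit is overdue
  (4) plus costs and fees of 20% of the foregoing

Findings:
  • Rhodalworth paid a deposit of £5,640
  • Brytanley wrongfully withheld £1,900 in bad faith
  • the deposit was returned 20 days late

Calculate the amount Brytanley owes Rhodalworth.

Doubled: 2 × £1,900 = £3,800
Minimum £2,890: £3,800 meets the minimum, no increase.
Late-return penalty: 20 × £210 = £4,200
Damages plus late penalty: £3,800 + £4,200 = £8,000
Costs and fees: 20% of £8,000 = £1,600
Total recovery: £8,000 + £1,600 = £9,600

£9,600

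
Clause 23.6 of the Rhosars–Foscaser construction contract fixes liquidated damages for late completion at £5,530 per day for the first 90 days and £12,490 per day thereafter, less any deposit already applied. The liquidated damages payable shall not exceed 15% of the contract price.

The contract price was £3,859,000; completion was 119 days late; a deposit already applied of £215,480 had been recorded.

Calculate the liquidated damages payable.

£578,850

First 90 days: 90 × £5,530 = £497,700
Remaining days: (119 − 90) × £12,490 = £362,210
Accrued per-day damages: £497,700 + £362,210 = £859,910
Less deposit already applied: £859,910 − £215,480 = £644,430
Cap: 15% of £3,859,000 = £578,850
Cap at £578,850: £644,430 exceeds the cap → £578,850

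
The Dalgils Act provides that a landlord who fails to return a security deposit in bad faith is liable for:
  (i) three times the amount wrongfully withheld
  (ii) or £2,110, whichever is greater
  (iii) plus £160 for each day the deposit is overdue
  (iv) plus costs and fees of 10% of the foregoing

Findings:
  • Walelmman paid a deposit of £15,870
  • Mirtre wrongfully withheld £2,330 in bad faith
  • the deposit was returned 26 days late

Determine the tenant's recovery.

£12,265

Trebled: 3 × £2,330 = £6,990
Minimum £2,110: £6,990 meets the minimum, no increase.
Late-return penalty: 26 × £160 = £4,160
Damages plus late penalty: £6,990 + £4,160 = £11,150
Costs and fees: 10% of £11,150 = £1,115
Total recovery: £11,150 + £1,115 = £12,265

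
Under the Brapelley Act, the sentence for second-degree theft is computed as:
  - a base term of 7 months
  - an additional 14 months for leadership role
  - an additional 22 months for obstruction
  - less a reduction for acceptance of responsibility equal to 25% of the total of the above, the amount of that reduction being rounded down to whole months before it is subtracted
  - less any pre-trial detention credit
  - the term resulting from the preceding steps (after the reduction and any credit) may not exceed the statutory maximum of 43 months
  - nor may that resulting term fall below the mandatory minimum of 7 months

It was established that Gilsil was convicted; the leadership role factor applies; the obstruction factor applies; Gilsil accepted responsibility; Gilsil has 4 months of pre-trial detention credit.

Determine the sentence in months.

Leadership role enhancement: +14 months
Obstruction enhancement: +22 months
Adjusted term: 7 months + 14 months + 22 months = 43 months
Acceptance of responsibility reduction: 25% of 43 months = 10 months (rounded down)
After reduction: 43 − 10 = 33 months
Less pre-trial detention credit: 33 months − 4 months = 29 months
Cap at 43 months: 29 months is within the cap, no reduction.
Minimum 7 months: 29 months meets the minimum, no increase.

29 months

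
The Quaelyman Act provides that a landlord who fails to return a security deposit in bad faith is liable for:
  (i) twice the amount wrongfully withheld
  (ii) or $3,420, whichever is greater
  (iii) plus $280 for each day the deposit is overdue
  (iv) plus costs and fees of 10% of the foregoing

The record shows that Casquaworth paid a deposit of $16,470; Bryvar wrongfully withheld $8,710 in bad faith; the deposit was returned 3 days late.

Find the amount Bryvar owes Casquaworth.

Recovery: $20,086

Doubled: 2 × $8,710 = $17,420
Minimum $3,420: $17,420 meets the minimum, no increase.
Late-return penalty: 3 × $280 = $840
Damages plus late penalty: $17,420 + $840 = $18,260
Costs and fees: 10% of $18,260 = $1,826
Total recovery: $18,260 + $1,826 = $20,086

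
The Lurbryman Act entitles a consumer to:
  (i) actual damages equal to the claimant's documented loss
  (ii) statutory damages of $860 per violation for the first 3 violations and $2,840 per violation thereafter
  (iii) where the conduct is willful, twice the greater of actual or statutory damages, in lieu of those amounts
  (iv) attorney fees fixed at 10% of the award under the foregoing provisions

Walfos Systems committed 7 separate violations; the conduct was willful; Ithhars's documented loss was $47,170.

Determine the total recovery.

Total recovery: $103,774

First 3 violations: 3 × $860 = $2,580
Remaining violations: (7 − 3) × $2,840 = $11,360
Statutory damages: $2,580 + $11,360 = $13,940
Greater of actual damages ($47,170) or statutory damages ($13,940): $47,170
Doubled: 2 × $47,170 = $94,340
Attorney fees: 10% of $94,340 = $9,434
Total recovery: $94,340 + $9,434 = $103,774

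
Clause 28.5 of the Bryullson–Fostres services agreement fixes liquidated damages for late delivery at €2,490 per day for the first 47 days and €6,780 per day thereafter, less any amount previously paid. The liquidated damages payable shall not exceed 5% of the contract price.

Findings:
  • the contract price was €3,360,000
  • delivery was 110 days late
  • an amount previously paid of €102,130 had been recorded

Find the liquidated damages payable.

First 47 days: 47 × €2,490 = €117,030
Remaining days: (110 − 47) × €6,780 = €427,140
Accrued per-day damages: €117,030 + €427,140 = €544,170
Less amount previously paid: €544,170 − €102,130 = €442,040
Cap: 5% of €3,360,000 = €168,000
Cap at €168,000: €442,040 exceeds the cap → €168,000

€168,000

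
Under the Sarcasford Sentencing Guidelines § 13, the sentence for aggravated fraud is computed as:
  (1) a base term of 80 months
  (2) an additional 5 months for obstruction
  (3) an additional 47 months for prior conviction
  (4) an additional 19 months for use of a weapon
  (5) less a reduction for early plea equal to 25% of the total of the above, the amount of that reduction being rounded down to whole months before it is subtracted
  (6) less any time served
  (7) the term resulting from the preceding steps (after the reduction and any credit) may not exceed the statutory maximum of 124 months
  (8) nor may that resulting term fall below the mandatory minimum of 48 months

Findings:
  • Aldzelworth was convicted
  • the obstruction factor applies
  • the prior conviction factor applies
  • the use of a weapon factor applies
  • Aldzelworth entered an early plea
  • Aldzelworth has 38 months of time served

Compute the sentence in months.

Obstruction enhancement: +5 months
Prior conviction enhancement: +47 months
Use of a weapon enhancement: +19 months
Adjusted term: 80 months + 5 months + 47 months + 19 months = 151 months
Early plea reduction: 25% of 151 months = 37 months (rounded down)
After reduction: 151 − 37 = 114 months
Less time served: 114 months − 38 months = 76 months
Cap at 124 months: 76 months is within the cap, no reduction.
Minimum 48 months: 76 months meets the minimum, no increase.

76 months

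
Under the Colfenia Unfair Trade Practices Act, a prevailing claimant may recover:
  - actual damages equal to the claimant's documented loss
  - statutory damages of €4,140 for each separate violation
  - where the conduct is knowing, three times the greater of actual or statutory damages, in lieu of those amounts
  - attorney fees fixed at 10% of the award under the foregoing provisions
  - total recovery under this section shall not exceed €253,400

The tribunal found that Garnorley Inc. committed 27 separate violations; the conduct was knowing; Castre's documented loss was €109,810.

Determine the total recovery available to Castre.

Statutory damages: 27 × €4,140 = €111,780
Greater of actual damages (€109,810) or statutory damages (€111,780): €111,780
Trebled: 3 × €111,780 = €335,340
Attorney fees: 10% of €335,340 = €33,534
Total before cap: €335,340 + €33,534 = €368,874
Cap at €253,400: €368,874 exceeds the cap → €253,400

€253,400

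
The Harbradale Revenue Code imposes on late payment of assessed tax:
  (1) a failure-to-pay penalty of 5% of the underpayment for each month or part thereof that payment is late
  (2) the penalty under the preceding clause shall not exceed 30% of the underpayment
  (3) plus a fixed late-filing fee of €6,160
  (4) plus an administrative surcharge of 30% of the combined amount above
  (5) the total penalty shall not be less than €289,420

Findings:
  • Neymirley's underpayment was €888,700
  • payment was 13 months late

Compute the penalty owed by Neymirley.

Accrued rate: 5% × 13 = 65%, capped at 30% → 30%
Failure-to-pay penalty: 30% of €888,700 = €266,610
Penalty before surcharge: €266,610 + €6,160 = €272,770
Administrative surcharge: 30% of €272,770 = €81,831
Total penalty: €272,770 + €81,831 = €354,601
Minimum €289,420: €354,601 meets the minimum, no increase.

€354,601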